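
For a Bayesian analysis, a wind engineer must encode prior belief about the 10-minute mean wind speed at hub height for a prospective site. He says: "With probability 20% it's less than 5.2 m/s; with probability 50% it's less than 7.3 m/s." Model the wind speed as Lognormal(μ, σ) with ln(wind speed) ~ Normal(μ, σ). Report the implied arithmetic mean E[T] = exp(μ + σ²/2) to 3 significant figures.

E[T] ≈ 7.92 m/s

If T ~ Lognormal(μ,σ) then ln T ~ Normal(μ,σ), so the p-quantile of ln T is μ + z_p·σ.
ln(5.2) = 1.649 and ln(7.3) = 1.988; z_{0.2} = -0.8416, z_{0.5} = 0.
σ = (1.988 − 1.649)/(0 − (-0.8416)) = 0.403.
μ = 1.649 − (-0.8416)·0.403 = 1.988.
E[T] = exp(μ + σ²/2) = exp(1.988 + 0.0812) = 7.92 m/s.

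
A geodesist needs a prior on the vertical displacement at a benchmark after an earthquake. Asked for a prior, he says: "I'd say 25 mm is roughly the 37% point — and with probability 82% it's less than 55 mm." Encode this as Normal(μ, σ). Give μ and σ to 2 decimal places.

μ = 32.98, σ = 24.05

For Normal(μ,σ), the p-quantile is μ + z_p·σ. Here z_{0.37} = -0.3319, z_{0.82} = 0.9154.
So 25 = μ − 0.3319σ and 55 = μ + 0.9154σ.
Subtracting: σ = (55 − 25)/(0.9154 − (-0.3319)) = 24.05.
Then μ = 25 − (-0.3319)·24.05 = 32.98.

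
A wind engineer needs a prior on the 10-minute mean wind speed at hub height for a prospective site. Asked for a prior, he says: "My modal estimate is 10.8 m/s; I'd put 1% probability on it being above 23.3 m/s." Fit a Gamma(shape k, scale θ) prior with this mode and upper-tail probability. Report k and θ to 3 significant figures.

Gamma(k,θ) with k>1 has mode (k−1)θ, so θ = 10.8/(k−1).
Need P(X < 23.3) = 0.99 with θ tied to k this way. Start at k = 2, θ = 10.8: P(X<23.3) ≈ 0.635.
Too low — raise k to concentrate. Iterating converges to k ≈ 9.19.
Then θ = 10.8/(9.19−1) ≈ 1.32.

k ≈ 9.19, θ ≈ 1.32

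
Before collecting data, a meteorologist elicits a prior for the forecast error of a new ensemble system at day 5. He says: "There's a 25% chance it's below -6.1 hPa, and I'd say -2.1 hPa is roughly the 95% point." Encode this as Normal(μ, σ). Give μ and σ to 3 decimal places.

μ = -4.937, σ = 1.725

For Normal(μ,σ), the p-quantile is μ + z_p·σ. Here z_{0.25} = -0.6745, z_{0.95} = 1.645.
So -6.1 = μ − 0.6745σ and -2.1 = μ + 1.645σ.
Subtracting: σ = (-2.1 − -6.1)/(1.645 − (-0.6745)) = 1.725.
Then μ = -6.1 − (-0.6745)·1.725 = -4.937.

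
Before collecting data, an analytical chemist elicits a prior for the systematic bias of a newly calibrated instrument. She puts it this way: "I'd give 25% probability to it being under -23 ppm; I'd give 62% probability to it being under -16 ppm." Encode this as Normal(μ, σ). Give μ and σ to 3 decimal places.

μ = -18.182, σ = 7.143

The p-quantile of Normal(μ,σ) is μ + z_p·σ, with z_{0.25} = -0.6745 and z_{0.62} = 0.3055.
Eliminate σ: μ = (z₂·x₁ − z₁·x₂)/(z₂ − z₁) = (0.3055·-23 − (-0.6745)·-16)/0.98 = -18.182.
Then σ = (x₂ − x₁)/(z₂ − z₁) = (-16 − -23)/0.98 = 7.143.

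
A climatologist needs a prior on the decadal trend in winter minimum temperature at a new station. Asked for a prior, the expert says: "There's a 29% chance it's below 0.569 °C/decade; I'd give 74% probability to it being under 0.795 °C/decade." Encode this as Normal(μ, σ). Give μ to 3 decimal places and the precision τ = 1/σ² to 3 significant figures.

The p-quantile of Normal(μ,σ) is μ + z_p·σ, with z_{0.29} = -0.5534 and z_{0.74} = 0.6433.
Eliminate σ: μ = (z₂·x₁ − z₁·x₂)/(z₂ − z₁) = (0.6433·0.569 − (-0.5534)·0.795)/1.197 = 0.674.
Then σ = (x₂ − x₁)/(z₂ − z₁) = (0.795 − 0.569)/1.197 = 0.189.
Precision τ = 1/σ² = 1/0.1888² = 28.

μ = 0.674, τ = 28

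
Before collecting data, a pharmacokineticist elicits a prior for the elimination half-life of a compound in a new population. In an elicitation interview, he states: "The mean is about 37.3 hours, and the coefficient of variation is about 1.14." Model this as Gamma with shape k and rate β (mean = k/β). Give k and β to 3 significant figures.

For Gamma(k, rate β): mean = k/β, variance = k/β², so CV = 1/√k.
CV = 1.14, hence k = 1/CV² = 0.769.
Then β = k/mean = 0.769/37.3 = 0.0206.

k ≈ 0.769, β ≈ 0.0206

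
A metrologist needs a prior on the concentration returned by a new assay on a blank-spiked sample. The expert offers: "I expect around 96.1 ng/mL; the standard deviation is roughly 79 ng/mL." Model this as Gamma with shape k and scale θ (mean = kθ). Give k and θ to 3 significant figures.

k ≈ 1.48, θ ≈ 64.9

For Gamma(k, scale θ): mean = kθ, variance = kθ², so CV = 1/√k.
CV = SD/mean = 79/96.1 = 0.8221, hence k = 1/CV² = 1.48.
Then θ = mean/k = 96.1/1.48 = 64.9.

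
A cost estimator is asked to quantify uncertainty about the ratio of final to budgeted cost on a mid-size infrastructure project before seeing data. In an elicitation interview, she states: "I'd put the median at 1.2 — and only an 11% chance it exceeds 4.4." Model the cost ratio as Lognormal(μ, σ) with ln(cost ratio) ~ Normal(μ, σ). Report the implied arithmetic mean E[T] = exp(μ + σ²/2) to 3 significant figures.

E[T] ≈ 2.1

If T ~ Lognormal(μ,σ) then ln T ~ Normal(μ,σ), so the p-quantile of ln T is μ + z_p·σ.
ln(1.2) = 0.1823 and ln(4.4) = 1.482; z_{0.5} = 0, z_{0.89} = 1.227.
σ = (1.482 − 0.1823)/(1.227 − (0)) = 1.059.
μ = 0.1823 − (0)·1.059 = 0.182.
E[T] = exp(μ + σ²/2) = exp(0.182 + 0.5611) = 2.1.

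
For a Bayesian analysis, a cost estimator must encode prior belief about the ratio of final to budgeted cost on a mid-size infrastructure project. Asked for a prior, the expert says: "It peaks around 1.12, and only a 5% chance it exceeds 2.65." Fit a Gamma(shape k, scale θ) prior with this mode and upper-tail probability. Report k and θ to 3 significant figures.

Gamma(k,θ) with k>1 has mode (k−1)θ, so θ = 1.12/(k−1).
Need P(X < 2.65) = 0.95 with θ tied to k this way. Start at k = 2, θ = 1.12: P(X<2.65) ≈ 0.684.
Too low — raise k to concentrate. Iterating converges to k ≈ 4.68.
Then θ = 1.12/(4.68−1) ≈ 0.304.

k ≈ 4.68, θ ≈ 0.304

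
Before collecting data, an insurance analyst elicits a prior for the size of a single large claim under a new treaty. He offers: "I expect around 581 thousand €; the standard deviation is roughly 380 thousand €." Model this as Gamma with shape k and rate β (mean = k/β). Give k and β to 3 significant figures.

k ≈ 2.34, β ≈ 0.00402

For Gamma(k, rate β): mean = k/β, variance = k/β², so CV = 1/√k.
CV = SD/mean = 380/581 = 0.654, hence k = 1/CV² = 2.34.
Then β = k/mean = 2.34/581 = 0.00402.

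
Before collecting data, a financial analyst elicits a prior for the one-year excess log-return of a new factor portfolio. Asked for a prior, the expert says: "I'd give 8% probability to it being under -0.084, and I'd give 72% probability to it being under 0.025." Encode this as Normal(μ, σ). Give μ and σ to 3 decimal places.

The p-quantile of Normal(μ,σ) is μ + z_p·σ, with z_{0.08} = -1.405 and z_{0.72} = 0.5828.
Eliminate σ: μ = (z₂·x₁ − z₁·x₂)/(z₂ − z₁) = (0.5828·-0.084 − (-1.405)·0.025)/1.988 = -0.007.
Then σ = (x₂ − x₁)/(z₂ − z₁) = (0.025 − -0.084)/1.988 = 0.055.

μ = -0.007, σ = 0.055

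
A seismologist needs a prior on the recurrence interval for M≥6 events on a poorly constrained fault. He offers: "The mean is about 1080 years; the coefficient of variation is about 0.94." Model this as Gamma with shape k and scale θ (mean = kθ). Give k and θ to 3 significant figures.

For Gamma(k, scale θ): mean = kθ, variance = kθ², so CV = 1/√k.
CV = 0.94, hence k = 1/CV² = 1.13.
Then θ = mean/k = 1080/1.13 = 954.

k ≈ 1.13, θ ≈ 954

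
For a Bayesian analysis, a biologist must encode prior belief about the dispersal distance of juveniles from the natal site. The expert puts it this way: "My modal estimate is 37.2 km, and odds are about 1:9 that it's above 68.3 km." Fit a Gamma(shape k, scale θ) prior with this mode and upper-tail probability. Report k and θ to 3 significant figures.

Gamma(k,θ) with k>1 has mode (k−1)θ, so θ = 37.2/(k−1).
Need P(X < 68.3) = 0.9 with θ tied to k this way. Start at k = 2, θ = 37.2: P(X<68.3) ≈ 0.548.
Too low — raise k to concentrate. Iterating converges to k ≈ 6.17.
Then θ = 37.2/(6.17−1) ≈ 7.2.

k ≈ 6.17, θ ≈ 7.2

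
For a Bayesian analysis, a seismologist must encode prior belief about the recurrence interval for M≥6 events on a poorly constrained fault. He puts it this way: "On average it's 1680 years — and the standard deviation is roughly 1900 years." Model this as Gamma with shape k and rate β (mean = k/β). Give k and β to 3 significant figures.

For Gamma(k, rate β): mean = k/β, variance = k/β², so CV = 1/√k.
CV = SD/mean = 1900/1680 = 1.131, hence k = 1/CV² = 0.782.
Then β = k/mean = 0.782/1680 = 0.000465.

k ≈ 0.782, β ≈ 0.000465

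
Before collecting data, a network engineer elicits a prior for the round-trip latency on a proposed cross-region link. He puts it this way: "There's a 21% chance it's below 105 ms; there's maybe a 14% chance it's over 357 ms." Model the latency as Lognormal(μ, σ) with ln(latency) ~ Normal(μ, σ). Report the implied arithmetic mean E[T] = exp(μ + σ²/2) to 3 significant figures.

E[T] ≈ 219 ms

If T ~ Lognormal(μ,σ) then ln T ~ Normal(μ,σ), so the p-quantile of ln T is μ + z_p·σ.
ln(105) = 4.654 and ln(357) = 5.878; z_{0.21} = -0.8064, z_{0.86} = 1.08.
σ = (5.878 − 4.654)/(1.08 − (-0.8064)) = 0.649.
μ = 4.654 − (-0.8064)·0.649 = 5.177.
E[T] = exp(μ + σ²/2) = exp(5.177 + 0.2104) = 219 ms.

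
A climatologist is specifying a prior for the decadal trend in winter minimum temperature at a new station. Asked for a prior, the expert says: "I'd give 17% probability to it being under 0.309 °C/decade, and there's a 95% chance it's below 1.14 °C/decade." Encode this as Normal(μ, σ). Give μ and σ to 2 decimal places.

For Normal(μ,σ), the p-quantile is μ + z_p·σ. Here z_{0.17} = -0.9542, z_{0.95} = 1.645.
So 0.309 = μ − 0.9542σ and 1.14 = μ + 1.645σ.
Subtracting: σ = (1.14 − 0.309)/(1.645 − (-0.9542)) = 0.32.
Then μ = 0.309 − (-0.9542)·0.32 = 0.61.

μ = 0.61, σ = 0.32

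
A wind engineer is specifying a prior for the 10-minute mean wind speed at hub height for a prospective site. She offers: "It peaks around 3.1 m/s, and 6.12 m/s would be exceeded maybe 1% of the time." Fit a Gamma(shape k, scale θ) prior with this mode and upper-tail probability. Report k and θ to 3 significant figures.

k ≈ 11.6, θ ≈ 0.291

Gamma(k,θ) with k>1 has mode (k−1)θ, so θ = 3.1/(k−1).
Need P(X < 6.12) = 0.99 with θ tied to k this way. Start at k = 2, θ = 3.1: P(X<6.12) ≈ 0.587.
Too low — raise k to concentrate. Iterating converges to k ≈ 11.6.
Then θ = 3.1/(11.6−1) ≈ 0.291.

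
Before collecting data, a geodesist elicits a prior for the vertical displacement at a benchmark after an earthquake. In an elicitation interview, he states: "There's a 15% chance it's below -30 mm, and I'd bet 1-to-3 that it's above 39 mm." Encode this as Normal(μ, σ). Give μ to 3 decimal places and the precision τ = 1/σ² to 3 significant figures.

μ = 11.798, τ = 0.000615

The p-quantile of Normal(μ,σ) is μ + z_p·σ, with z_{0.15} = -1.036 and z_{0.75} = 0.6745.
Eliminate σ: μ = (z₂·x₁ − z₁·x₂)/(z₂ − z₁) = (0.6745·-30 − (-1.036)·39)/1.711 = 11.798.
Then σ = (x₂ − x₁)/(z₂ − z₁) = (39 − -30)/1.711 = 40.329.
Precision τ = 1/σ² = 1/40.33² = 0.000615.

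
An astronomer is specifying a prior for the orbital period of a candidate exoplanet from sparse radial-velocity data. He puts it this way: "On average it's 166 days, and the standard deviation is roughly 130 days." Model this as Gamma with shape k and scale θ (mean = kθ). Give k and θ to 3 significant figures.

k ≈ 1.63, θ ≈ 102

For Gamma(k, scale θ): mean = kθ, variance = kθ², so CV = 1/√k.
CV = SD/mean = 130/166 = 0.7831, hence k = 1/CV² = 1.63.
Then θ = mean/k = 166/1.63 = 102.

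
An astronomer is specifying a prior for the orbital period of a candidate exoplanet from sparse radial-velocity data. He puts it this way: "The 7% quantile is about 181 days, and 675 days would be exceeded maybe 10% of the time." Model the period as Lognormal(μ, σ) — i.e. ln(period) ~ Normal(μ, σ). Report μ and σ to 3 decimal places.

If T ~ Lognormal(μ,σ) then ln T ~ Normal(μ,σ), so the p-quantile of ln T is μ + z_p·σ.
ln(181) = 5.198 and ln(675) = 6.515; z_{0.07} = -1.476, z_{0.9} = 1.282.
σ = (6.515 − 5.198)/(1.282 − (-1.476)) = 0.477.
μ = 5.198 − (-1.476)·0.477 = 5.903.

μ ≈ 5.903, σ ≈ 0.477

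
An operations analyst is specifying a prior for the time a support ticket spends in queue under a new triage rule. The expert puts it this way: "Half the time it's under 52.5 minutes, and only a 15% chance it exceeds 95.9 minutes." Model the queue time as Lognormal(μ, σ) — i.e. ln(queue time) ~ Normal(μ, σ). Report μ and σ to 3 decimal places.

If T ~ Lognormal(μ,σ) then ln T ~ Normal(μ,σ), so the p-quantile of ln T is μ + z_p·σ.
ln(52.5) = 3.961 and ln(95.9) = 4.563; z_{0.5} = 0, z_{0.85} = 1.036.
σ = (4.563 − 3.961)/(1.036 − (0)) = 0.581.
μ = 3.961 − (0)·0.581 = 3.961.

μ ≈ 3.961, σ ≈ 0.581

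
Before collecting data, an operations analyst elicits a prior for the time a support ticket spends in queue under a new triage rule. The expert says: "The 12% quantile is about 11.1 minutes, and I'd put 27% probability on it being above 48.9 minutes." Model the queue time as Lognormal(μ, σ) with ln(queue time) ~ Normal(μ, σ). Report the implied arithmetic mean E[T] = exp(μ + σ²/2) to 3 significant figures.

If T ~ Lognormal(μ,σ) then ln T ~ Normal(μ,σ), so the p-quantile of ln T is μ + z_p·σ.
ln(11.1) = 2.407 and ln(48.9) = 3.89; z_{0.12} = -1.175, z_{0.73} = 0.6128.
σ = (3.89 − 2.407)/(0.6128 − (-1.175)) = 0.829.
μ = 2.407 − (-1.175)·0.829 = 3.381.
E[T] = exp(μ + σ²/2) = exp(3.381 + 0.3440) = 41.5 minutes.

E[T] ≈ 41.5 minutes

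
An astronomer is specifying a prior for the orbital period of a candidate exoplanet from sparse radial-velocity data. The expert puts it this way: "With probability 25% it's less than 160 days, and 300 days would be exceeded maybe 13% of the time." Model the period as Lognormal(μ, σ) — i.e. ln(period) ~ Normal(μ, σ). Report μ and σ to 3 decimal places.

μ ≈ 5.311, σ ≈ 0.349

If T ~ Lognormal(μ,σ) then ln T ~ Normal(μ,σ), so the p-quantile of ln T is μ + z_p·σ.
ln(160) = 5.075 and ln(300) = 5.704; z_{0.25} = -0.6745, z_{0.87} = 1.126.
σ = (5.704 − 5.075)/(1.126 − (-0.6745)) = 0.349.
μ = 5.075 − (-0.6745)·0.349 = 5.311.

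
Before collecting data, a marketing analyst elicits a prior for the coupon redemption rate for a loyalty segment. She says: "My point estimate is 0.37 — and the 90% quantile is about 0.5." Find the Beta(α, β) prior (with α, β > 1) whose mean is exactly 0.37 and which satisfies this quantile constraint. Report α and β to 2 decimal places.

With mean 0.37 fixed, write α = 0.37s, β = 0.63s where s = α+β.
Need P(θ < 0.5) = 0.9 under Beta(0.37s, 0.63s). Normal approximation: (q−m)/√(m(1−m)/s) ≈ z_{0.9} = 1.28, so s ≈ 0.37·0.63·(1.28)²/(0.5−0.37)² = 22.7.
At s = 22.7: P(θ<0.5) ≈ 0.898. Adjusting to match 0.9 gives s ≈ 23.14.
So α = 0.37·23.14 ≈ 8.56, β = 0.63·23.14 ≈ 14.58.

α ≈ 8.56, β ≈ 14.58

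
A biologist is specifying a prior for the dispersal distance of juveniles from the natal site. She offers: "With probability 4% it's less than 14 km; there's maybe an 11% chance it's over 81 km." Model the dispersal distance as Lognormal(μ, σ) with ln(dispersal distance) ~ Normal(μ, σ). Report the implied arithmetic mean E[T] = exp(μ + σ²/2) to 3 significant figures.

E[T] ≈ 46.8 km

If T ~ Lognormal(μ,σ) then ln T ~ Normal(μ,σ), so the p-quantile of ln T is μ + z_p·σ.
ln(14) = 2.639 and ln(81) = 4.394; z_{0.04} = -1.751, z_{0.89} = 1.227.
σ = (4.394 − 2.639)/(1.227 − (-1.751)) = 0.590.
μ = 2.639 − (-1.751)·0.590 = 3.671.
E[T] = exp(μ + σ²/2) = exp(3.671 + 0.1738) = 46.8 km.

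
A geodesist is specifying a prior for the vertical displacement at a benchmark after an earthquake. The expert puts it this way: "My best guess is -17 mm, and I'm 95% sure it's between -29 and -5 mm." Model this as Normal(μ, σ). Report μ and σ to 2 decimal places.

μ = -17.00, σ = 6.12

A symmetric 95% interval runs μ ± z·σ with z = 1.96.
Half-width = 12, so σ = 12/1.96 = 6.12.
μ is the stated best guess, -17.00.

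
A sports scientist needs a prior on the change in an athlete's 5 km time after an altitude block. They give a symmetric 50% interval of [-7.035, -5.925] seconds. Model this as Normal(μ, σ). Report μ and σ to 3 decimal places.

A symmetric 50% interval runs μ ± z·σ with z = 0.6745.
Half-width = 0.555, so σ = 0.555/0.6745 = 0.823.
μ is the interval midpoint, -6.480.

μ = -6.480, σ = 0.823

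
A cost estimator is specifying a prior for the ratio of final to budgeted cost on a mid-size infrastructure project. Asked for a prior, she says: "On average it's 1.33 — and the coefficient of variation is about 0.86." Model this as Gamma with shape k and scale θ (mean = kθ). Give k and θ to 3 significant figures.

For Gamma(k, scale θ): mean = kθ, variance = kθ², so CV = 1/√k.
CV = 0.86, hence k = 1/CV² = 1.35.
Then θ = mean/k = 1.33/1.35 = 0.984.

k ≈ 1.35, θ ≈ 0.984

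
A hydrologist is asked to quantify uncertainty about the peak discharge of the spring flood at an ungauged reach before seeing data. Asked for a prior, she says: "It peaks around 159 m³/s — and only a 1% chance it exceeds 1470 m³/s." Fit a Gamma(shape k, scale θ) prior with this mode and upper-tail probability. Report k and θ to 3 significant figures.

k ≈ 1.64, θ ≈ 247

Gamma(k,θ) with k>1 has mode (k−1)θ, so θ = 159/(k−1).
Need P(X < 1470) = 0.99 with θ tied to k this way. Start at k = 2, θ = 159: P(X<1470) ≈ 0.999.
Too high — lower k to spread out. Iterating converges to k ≈ 1.64.
Then θ = 159/(1.64−1) ≈ 247.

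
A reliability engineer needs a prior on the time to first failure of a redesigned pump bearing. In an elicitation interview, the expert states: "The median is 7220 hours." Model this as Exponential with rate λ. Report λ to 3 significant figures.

λ ≈ 9.6e-05

Exponential median = ln 2 / λ, so λ = ln 2 / 7220.0 = 9.6e-05.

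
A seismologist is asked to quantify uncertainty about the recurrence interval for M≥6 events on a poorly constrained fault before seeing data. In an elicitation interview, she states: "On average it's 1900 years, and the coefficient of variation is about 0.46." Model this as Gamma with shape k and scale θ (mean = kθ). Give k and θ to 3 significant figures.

For Gamma(k, scale θ): mean = kθ, variance = kθ², so CV = 1/√k.
CV = 0.46, hence k = 1/CV² = 4.73.
Then θ = mean/k = 1900/4.73 = 402.

k ≈ 4.73, θ ≈ 402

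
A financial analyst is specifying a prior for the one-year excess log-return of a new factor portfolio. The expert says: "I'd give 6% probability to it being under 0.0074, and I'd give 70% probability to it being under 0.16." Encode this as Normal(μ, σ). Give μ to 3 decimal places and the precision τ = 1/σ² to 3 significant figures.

For Normal(μ,σ), the p-quantile is μ + z_p·σ. Here z_{0.06} = -1.555, z_{0.7} = 0.5244.
So 0.0074 = μ − 1.555σ and 0.16 = μ + 0.5244σ.
Subtracting: σ = (0.16 − 0.0074)/(0.5244 − (-1.555)) = 0.073.
Then μ = 0.0074 − (-1.555)·0.073 = 0.122.
Precision τ = 1/σ² = 1/0.07339² = 186.

μ = 0.122, τ = 186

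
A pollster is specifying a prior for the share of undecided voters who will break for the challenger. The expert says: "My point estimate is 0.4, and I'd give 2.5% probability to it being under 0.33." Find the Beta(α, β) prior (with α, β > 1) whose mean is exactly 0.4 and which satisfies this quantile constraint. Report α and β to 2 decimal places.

With mean 0.4 fixed, write α = 0.4s, β = 0.6s where s = α+β.
Need P(θ < 0.33) = 0.025 under Beta(0.4s, 0.6s). Normal approximation: (q−m)/√(m(1−m)/s) ≈ z_{0.025} = -1.96, so s ≈ 0.4·0.6·(-1.96)²/(0.33−0.4)² = 188.2.
At s = 188.2: P(θ<0.33) ≈ 0.023. Adjusting to match 0.025 gives s ≈ 181.20.
So α = 0.4·181.20 ≈ 72.48, β = 0.6·181.20 ≈ 108.72.

α ≈ 72.48, β ≈ 108.72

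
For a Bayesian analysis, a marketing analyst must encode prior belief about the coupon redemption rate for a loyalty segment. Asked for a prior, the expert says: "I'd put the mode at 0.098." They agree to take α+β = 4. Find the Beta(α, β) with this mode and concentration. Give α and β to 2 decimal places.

α = 1.20, β = 2.80

For α,β > 1 the Beta mode is (α−1)/(α+β−2). With α+β = 4, the mode is (α−1)/2.
Set (α−1)/2 = 0.098 → α = 1 + 0.098·2 = 1.20.
β = 4 − α = 2.80.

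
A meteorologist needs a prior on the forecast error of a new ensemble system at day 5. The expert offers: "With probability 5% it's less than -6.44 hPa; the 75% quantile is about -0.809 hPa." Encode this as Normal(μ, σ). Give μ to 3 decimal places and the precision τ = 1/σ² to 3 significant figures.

μ = -2.447, τ = 0.17

The p-quantile of Normal(μ,σ) is μ + z_p·σ, with z_{0.05} = -1.645 and z_{0.75} = 0.6745.
Eliminate σ: μ = (z₂·x₁ − z₁·x₂)/(z₂ − z₁) = (0.6745·-6.44 − (-1.645)·-0.809)/2.319 = -2.447.
Then σ = (x₂ − x₁)/(z₂ − z₁) = (-0.809 − -6.44)/2.319 = 2.428.
Precision τ = 1/σ² = 1/2.428² = 0.17.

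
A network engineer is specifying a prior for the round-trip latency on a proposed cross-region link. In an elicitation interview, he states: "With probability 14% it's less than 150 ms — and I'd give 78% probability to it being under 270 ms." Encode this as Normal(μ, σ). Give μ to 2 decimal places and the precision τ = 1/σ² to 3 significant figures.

For Normal(μ,σ), the p-quantile is μ + z_p·σ. Here z_{0.14} = -1.08, z_{0.78} = 0.7722.
So 150 = μ − 1.08σ and 270 = μ + 0.7722σ.
Subtracting: σ = (270 − 150)/(0.7722 − (-1.08)) = 64.78.
Then μ = 150 − (-1.08)·64.78 = 219.98.
Precision τ = 1/σ² = 1/64.78² = 0.000238.

μ = 219.98, τ = 0.000238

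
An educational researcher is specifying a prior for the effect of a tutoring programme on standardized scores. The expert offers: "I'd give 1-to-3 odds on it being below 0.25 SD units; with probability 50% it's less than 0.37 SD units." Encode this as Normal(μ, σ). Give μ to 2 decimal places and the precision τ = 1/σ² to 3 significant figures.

For Normal(μ,σ), the p-quantile is μ + z_p·σ. Here z_{0.25} = -0.6745, z_{0.5} = 0.
So 0.25 = μ − 0.6745σ and 0.37 = μ + 0σ.
Subtracting: σ = (0.37 − 0.25)/(0 − (-0.6745)) = 0.18.
Then μ = 0.25 − (-0.6745)·0.18 = 0.37.
Precision τ = 1/σ² = 1/0.1779² = 31.6.

μ = 0.37, τ = 31.6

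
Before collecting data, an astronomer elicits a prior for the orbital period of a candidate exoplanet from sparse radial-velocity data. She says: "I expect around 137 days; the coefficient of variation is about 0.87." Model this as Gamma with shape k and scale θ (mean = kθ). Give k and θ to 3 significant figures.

For Gamma(k, scale θ): mean = kθ, variance = kθ², so CV = 1/√k.
CV = 0.87, hence k = 1/CV² = 1.32.
Then θ = mean/k = 137/1.32 = 104.

k ≈ 1.32, θ ≈ 104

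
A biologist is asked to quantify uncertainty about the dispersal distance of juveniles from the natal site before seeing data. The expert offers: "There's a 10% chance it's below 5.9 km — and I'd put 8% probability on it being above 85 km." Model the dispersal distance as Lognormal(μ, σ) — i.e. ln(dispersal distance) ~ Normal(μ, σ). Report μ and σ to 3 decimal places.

μ ≈ 3.047, σ ≈ 0.993

If T ~ Lognormal(μ,σ) then ln T ~ Normal(μ,σ), so the p-quantile of ln T is μ + z_p·σ.
ln(5.9) = 1.775 and ln(85) = 4.443; z_{0.1} = -1.282, z_{0.92} = 1.405.
σ = (4.443 − 1.775)/(1.405 − (-1.282)) = 0.993.
μ = 1.775 − (-1.282)·0.993 = 3.047.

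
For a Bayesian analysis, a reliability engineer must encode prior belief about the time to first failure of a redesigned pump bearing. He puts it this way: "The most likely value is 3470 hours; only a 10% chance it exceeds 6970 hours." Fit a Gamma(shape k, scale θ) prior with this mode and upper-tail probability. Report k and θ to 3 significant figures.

Gamma(k,θ) with k>1 has mode (k−1)θ, so θ = 3470/(k−1).
Need P(X < 6970) = 0.9 with θ tied to k this way. Start at k = 2, θ = 3470: P(X<6970) ≈ 0.596.
Too low — raise k to concentrate. Iterating converges to k ≈ 4.94.
Then θ = 3470/(4.94−1) ≈ 880.

k ≈ 4.94, θ ≈ 880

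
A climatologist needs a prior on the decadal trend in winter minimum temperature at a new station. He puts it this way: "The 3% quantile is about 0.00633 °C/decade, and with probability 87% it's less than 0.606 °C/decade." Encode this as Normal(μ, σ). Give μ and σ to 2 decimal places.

For Normal(μ,σ), the p-quantile is μ + z_p·σ. Here z_{0.03} = -1.881, z_{0.87} = 1.126.
So 0.00633 = μ − 1.881σ and 0.606 = μ + 1.126σ.
Subtracting: σ = (0.606 − 0.00633)/(1.126 − (-1.881)) = 0.20.
Then μ = 0.00633 − (-1.881)·0.20 = 0.38.

μ = 0.38, σ = 0.20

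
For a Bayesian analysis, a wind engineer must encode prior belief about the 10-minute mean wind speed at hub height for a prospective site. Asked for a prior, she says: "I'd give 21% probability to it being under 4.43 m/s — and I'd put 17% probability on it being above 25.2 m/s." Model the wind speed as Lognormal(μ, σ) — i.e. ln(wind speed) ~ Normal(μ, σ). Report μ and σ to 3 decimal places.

If T ~ Lognormal(μ,σ) then ln T ~ Normal(μ,σ), so the p-quantile of ln T is μ + z_p·σ.
ln(4.43) = 1.488 and ln(25.2) = 3.227; z_{0.21} = -0.8064, z_{0.83} = 0.9542.
σ = (3.227 − 1.488)/(0.9542 − (-0.8064)) = 0.987.
μ = 1.488 − (-0.8064)·0.987 = 2.285.

μ ≈ 2.285, σ ≈ 0.987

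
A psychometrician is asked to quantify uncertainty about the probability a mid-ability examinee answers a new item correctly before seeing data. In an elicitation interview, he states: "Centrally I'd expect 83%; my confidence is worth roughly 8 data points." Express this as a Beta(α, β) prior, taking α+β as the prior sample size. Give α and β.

α = 6.64, β = 1.36

Under the effective-sample-size interpretation, Beta(α, β) has prior mean α/(α+β) and prior sample size α+β.
So α+β = 8 and α/(α+β) = 0.83, giving α = 0.83·8 = 6.64 and β = 8 − 6.64 = 1.36.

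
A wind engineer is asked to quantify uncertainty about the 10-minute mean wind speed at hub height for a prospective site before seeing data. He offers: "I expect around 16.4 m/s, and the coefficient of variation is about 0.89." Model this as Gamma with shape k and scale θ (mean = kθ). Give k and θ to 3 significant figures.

For Gamma(k, scale θ): mean = kθ, variance = kθ², so CV = 1/√k.
CV = 0.89, hence k = 1/CV² = 1.26.
Then θ = mean/k = 16.4/1.26 = 13.

k ≈ 1.26, θ ≈ 13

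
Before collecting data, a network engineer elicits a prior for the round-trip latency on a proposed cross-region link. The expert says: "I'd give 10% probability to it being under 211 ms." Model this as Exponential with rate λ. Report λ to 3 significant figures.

λ ≈ 0.000499

P(T < 211.0) = 1 − e^(−λ·211.0) = 0.1, so λ = −ln(1−0.1)/211.0 = −ln(0.9)/211.0 = 0.000499.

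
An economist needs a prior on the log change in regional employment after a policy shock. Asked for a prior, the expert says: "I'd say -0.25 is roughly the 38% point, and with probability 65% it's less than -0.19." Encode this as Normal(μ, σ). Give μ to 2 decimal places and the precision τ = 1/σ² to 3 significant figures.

μ = -0.22, τ = 133

For Normal(μ,σ), the p-quantile is μ + z_p·σ. Here z_{0.38} = -0.3055, z_{0.65} = 0.3853.
So -0.25 = μ − 0.3055σ and -0.19 = μ + 0.3853σ.
Subtracting: σ = (-0.19 − -0.25)/(0.3853 − (-0.3055)) = 0.09.
Then μ = -0.25 − (-0.3055)·0.09 = -0.22.
Precision τ = 1/σ² = 1/0.08686² = 133.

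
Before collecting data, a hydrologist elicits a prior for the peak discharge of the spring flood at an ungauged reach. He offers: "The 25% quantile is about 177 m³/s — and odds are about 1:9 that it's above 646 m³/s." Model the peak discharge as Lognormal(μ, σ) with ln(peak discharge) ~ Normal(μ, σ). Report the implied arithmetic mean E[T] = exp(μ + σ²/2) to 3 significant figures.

If T ~ Lognormal(μ,σ) then ln T ~ Normal(μ,σ), so the p-quantile of ln T is μ + z_p·σ.
ln(177) = 5.176 and ln(646) = 6.471; z_{0.25} = -0.6745, z_{0.9} = 1.282.
σ = (6.471 − 5.176)/(1.282 − (-0.6745)) = 0.662.
μ = 5.176 − (-0.6745)·0.662 = 5.623.
E[T] = exp(μ + σ²/2) = exp(5.623 + 0.2190) = 344 m³/s.

E[T] ≈ 344 m³/s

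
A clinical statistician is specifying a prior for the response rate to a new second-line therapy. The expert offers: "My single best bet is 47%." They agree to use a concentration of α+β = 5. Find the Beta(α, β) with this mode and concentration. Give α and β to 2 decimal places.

For α,β > 1 the Beta mode is (α−1)/(α+β−2). With α+β = 5, the mode is (α−1)/3.
Set (α−1)/3 = 0.47 → α = 1 + 0.47·3 = 2.41.
β = 5 − α = 2.59.

α = 2.41, β = 2.59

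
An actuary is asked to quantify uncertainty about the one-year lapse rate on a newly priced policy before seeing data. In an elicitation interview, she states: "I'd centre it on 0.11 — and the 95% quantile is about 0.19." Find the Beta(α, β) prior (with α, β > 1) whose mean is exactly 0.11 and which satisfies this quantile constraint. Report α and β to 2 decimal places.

With mean 0.11 fixed, write α = 0.11s, β = 0.89s where s = α+β.
Need P(θ < 0.19) = 0.95 under Beta(0.11s, 0.89s). Normal approximation: (q−m)/√(m(1−m)/s) ≈ z_{0.95} = 1.64, so s ≈ 0.11·0.89·(1.64)²/(0.19−0.11)² = 41.4.
At s = 41.4: P(θ<0.19) ≈ 0.935. Adjusting to match 0.95 gives s ≈ 50.00.
So α = 0.11·50.00 ≈ 5.50, β = 0.89·50.00 ≈ 44.50.

α ≈ 5.50, β ≈ 44.50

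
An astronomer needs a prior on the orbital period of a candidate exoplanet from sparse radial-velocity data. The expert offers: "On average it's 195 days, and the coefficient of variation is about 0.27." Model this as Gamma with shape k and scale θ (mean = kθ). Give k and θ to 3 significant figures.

For Gamma(k, scale θ): mean = kθ, variance = kθ², so CV = 1/√k.
CV = 0.27, hence k = 1/CV² = 13.7.
Then θ = mean/k = 195/13.7 = 14.2.

k ≈ 13.7, θ ≈ 14.2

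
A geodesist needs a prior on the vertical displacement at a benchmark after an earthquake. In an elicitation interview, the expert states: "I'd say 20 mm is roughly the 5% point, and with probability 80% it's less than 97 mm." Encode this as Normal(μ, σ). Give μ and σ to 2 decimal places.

The p-quantile of Normal(μ,σ) is μ + z_p·σ, with z_{0.05} = -1.645 and z_{0.8} = 0.8416.
Eliminate σ: μ = (z₂·x₁ − z₁·x₂)/(z₂ − z₁) = (0.8416·20 − (-1.645)·97)/2.486 = 70.94.
Then σ = (x₂ − x₁)/(z₂ − z₁) = (97 − 20)/2.486 = 30.97.

μ = 70.94, σ = 30.97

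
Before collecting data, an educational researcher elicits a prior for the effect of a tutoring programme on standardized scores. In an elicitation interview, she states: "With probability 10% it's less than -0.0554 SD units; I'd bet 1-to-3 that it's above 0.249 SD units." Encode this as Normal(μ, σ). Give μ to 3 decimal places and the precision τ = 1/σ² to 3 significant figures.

For Normal(μ,σ), the p-quantile is μ + z_p·σ. Here z_{0.1} = -1.282, z_{0.75} = 0.6745.
So -0.0554 = μ − 1.282σ and 0.249 = μ + 0.6745σ.
Subtracting: σ = (0.249 − -0.0554)/(0.6745 − (-1.282)) = 0.156.
Then μ = -0.0554 − (-1.282)·0.156 = 0.144.
Precision τ = 1/σ² = 1/0.1556² = 41.3.

μ = 0.144, τ = 41.3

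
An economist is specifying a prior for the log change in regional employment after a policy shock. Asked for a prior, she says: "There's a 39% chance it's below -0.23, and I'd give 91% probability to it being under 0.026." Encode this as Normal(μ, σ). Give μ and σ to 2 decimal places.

μ = -0.19, σ = 0.16

For Normal(μ,σ), the p-quantile is μ + z_p·σ. Here z_{0.39} = -0.2793, z_{0.91} = 1.341.
So -0.23 = μ − 0.2793σ and 0.026 = μ + 1.341σ.
Subtracting: σ = (0.026 − -0.23)/(1.341 − (-0.2793)) = 0.16.
Then μ = -0.23 − (-0.2793)·0.16 = -0.19.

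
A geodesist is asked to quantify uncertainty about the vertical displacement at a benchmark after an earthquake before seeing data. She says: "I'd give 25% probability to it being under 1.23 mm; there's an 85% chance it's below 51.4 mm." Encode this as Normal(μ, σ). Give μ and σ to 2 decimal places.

The p-quantile of Normal(μ,σ) is μ + z_p·σ, with z_{0.25} = -0.6745 and z_{0.85} = 1.036.
Eliminate σ: μ = (z₂·x₁ − z₁·x₂)/(z₂ − z₁) = (1.036·1.23 − (-0.6745)·51.4)/1.711 = 21.01.
Then σ = (x₂ − x₁)/(z₂ − z₁) = (51.4 − 1.23)/1.711 = 29.32.

μ = 21.01, σ = 29.32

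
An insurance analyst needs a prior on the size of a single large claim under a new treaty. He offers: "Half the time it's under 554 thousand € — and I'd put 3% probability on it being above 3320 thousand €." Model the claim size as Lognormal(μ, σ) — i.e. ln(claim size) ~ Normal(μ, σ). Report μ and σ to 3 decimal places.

If T ~ Lognormal(μ,σ) then ln T ~ Normal(μ,σ), so the p-quantile of ln T is μ + z_p·σ.
ln(554) = 6.317 and ln(3320) = 8.108; z_{0.5} = 0, z_{0.97} = 1.881.
σ = (8.108 − 6.317)/(1.881 − (0)) = 0.952.
μ = 6.317 − (0)·0.952 = 6.317.

μ ≈ 6.317, σ ≈ 0.952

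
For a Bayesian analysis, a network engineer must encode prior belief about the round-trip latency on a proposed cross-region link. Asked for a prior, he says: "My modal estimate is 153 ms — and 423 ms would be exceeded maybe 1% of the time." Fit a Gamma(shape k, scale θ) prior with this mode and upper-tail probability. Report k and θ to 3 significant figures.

k ≈ 5.44, θ ≈ 34.5

Gamma(k,θ) with k>1 has mode (k−1)θ, so θ = 153/(k−1).
Need P(X < 423) = 0.99 with θ tied to k this way. Start at k = 2, θ = 153: P(X<423) ≈ 0.763.
Too low — raise k to concentrate. Iterating converges to k ≈ 5.44.
Then θ = 153/(5.44−1) ≈ 34.5.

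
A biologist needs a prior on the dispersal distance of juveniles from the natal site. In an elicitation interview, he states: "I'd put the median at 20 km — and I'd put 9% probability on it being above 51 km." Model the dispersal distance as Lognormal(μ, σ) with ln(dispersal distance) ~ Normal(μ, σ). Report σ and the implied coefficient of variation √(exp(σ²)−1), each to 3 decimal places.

If T ~ Lognormal(μ,σ) then ln T ~ Normal(μ,σ), so the p-quantile of ln T is μ + z_p·σ.
ln(20) = 2.996 and ln(51) = 3.932; z_{0.5} = 0, z_{0.91} = 1.341.
σ = (3.932 − 2.996)/(1.341 − (0)) = 0.698.
μ = 2.996 − (0)·0.698 = 2.996.
CV = √(exp(σ²)−1) = √(exp(0.4875)−1) = 0.793.

σ ≈ 0.698, CV ≈ 0.793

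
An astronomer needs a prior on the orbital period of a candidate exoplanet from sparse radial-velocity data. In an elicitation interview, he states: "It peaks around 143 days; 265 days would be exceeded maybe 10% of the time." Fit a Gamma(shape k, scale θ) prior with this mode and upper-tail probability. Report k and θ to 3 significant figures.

Gamma(k,θ) with k>1 has mode (k−1)θ, so θ = 143/(k−1).
Need P(X < 265) = 0.9 with θ tied to k this way. Start at k = 2, θ = 143: P(X<265) ≈ 0.553.
Too low — raise k to concentrate. Iterating converges to k ≈ 6.02.
Then θ = 143/(6.02−1) ≈ 28.5.

k ≈ 6.02, θ ≈ 28.5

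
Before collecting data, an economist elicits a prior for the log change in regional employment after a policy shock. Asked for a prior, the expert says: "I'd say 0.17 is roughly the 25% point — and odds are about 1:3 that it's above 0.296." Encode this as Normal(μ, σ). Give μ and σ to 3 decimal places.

μ = 0.233, σ = 0.093

For Normal(μ,σ), the p-quantile is μ + z_p·σ. Here z_{0.25} = -0.6745, z_{0.75} = 0.6745.
So 0.17 = μ − 0.6745σ and 0.296 = μ + 0.6745σ.
Subtracting: σ = (0.296 − 0.17)/(0.6745 − (-0.6745)) = 0.093.
Then μ = 0.17 − (-0.6745)·0.093 = 0.233.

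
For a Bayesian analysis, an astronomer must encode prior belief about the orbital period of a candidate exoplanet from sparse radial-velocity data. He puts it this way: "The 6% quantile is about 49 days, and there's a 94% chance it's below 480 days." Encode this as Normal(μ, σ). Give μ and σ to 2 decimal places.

μ = 264.50, σ = 138.61

For Normal(μ,σ), the p-quantile is μ + z_p·σ. Here z_{0.06} = -1.555, z_{0.94} = 1.555.
So 49 = μ − 1.555σ and 480 = μ + 1.555σ.
Subtracting: σ = (480 − 49)/(1.555 − (-1.555)) = 138.61.
Then μ = 49 − (-1.555)·138.61 = 264.50.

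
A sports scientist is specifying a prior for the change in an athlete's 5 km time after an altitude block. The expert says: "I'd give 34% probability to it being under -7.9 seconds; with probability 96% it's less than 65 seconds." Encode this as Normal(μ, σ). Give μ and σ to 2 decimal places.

μ = 6.00, σ = 33.70

For Normal(μ,σ), the p-quantile is μ + z_p·σ. Here z_{0.34} = -0.4125, z_{0.96} = 1.751.
So -7.9 = μ − 0.4125σ and 65 = μ + 1.751σ.
Subtracting: σ = (65 − -7.9)/(1.751 − (-0.4125)) = 33.70.
Then μ = -7.9 − (-0.4125)·33.70 = 6.00.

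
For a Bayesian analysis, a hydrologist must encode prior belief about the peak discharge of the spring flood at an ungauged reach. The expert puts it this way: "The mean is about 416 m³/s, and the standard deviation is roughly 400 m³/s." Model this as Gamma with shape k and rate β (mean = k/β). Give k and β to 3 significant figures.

For Gamma(k, rate β): mean = k/β, variance = k/β², so CV = 1/√k.
CV = SD/mean = 400/416 = 0.9615, hence k = 1/CV² = 1.08.
Then β = k/mean = 1.08/416 = 0.0026.

k ≈ 1.08, β ≈ 0.0026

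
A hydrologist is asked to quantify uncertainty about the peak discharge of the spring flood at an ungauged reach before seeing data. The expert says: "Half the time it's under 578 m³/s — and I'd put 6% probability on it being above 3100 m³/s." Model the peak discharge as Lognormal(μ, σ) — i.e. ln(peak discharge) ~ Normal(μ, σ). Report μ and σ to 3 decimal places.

μ ≈ 6.360, σ ≈ 1.080

If T ~ Lognormal(μ,σ) then ln T ~ Normal(μ,σ), so the p-quantile of ln T is μ + z_p·σ.
ln(578) = 6.36 and ln(3100) = 8.039; z_{0.5} = 0, z_{0.94} = 1.555.
σ = (8.039 − 6.36)/(1.555 − (0)) = 1.080.
μ = 6.36 − (0)·1.080 = 6.360.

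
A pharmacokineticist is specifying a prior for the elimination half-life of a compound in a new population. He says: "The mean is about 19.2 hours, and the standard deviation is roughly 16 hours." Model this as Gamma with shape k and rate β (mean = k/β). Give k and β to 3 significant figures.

For Gamma(k, rate β): mean = k/β, variance = k/β², so CV = 1/√k.
CV = SD/mean = 16/19.2 = 0.8333, hence k = 1/CV² = 1.44.
Then β = k/mean = 1.44/19.2 = 0.075.

k ≈ 1.44, β ≈ 0.075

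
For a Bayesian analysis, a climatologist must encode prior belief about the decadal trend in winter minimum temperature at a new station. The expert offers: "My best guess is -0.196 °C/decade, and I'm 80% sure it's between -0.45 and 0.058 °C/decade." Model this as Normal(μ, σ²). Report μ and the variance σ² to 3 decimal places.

A symmetric 80% interval runs μ ± z·σ with z = 1.282.
Half-width = 0.254, so σ = 0.254/1.282 = 0.1982 and σ² = 0.039.
μ is the stated best guess, -0.196.

μ = -0.196, σ² = 0.039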